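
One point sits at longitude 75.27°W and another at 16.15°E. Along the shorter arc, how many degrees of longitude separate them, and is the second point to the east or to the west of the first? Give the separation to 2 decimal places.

Raw difference: 16.15 − -75.27 = 91.42°.
Normalise into (−180°, 180°]: 91.42° stays 91.42°.
Positive ⇒ the second point lies to the east; separation 91.42°.

91.42° east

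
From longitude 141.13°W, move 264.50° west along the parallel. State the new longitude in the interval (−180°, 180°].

Start at -141.13°; shift −264.50° → -405.63°.
-405.63° lies outside (−180°, 180°]; add 360° → -45.63°.

45.63°W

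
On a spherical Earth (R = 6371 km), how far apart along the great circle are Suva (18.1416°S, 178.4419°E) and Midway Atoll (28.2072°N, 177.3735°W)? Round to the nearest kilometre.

Δλ = -177.3735 − 178.4419 = -355.8154°; wrapped into (−180°, 180°]: 4.1846°.
Δφ = 28.2072 − -18.1416 = 46.3488°.
a = sin²(Δφ/2) + cos φ₁ · cos φ₂ · sin²(Δλ/2) = 0.155983.
c = 2·atan2(√a, √(1−a)) = 0.81202 rad → d = 6371·c ≈ 5173.38 km.

5173 km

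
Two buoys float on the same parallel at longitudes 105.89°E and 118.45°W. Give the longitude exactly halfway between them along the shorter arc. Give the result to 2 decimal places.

Signed shortest Δλ from +105.89° to -118.45° is +135.66°.
Midpoint longitude = +105.89° + (+135.66°)/2 = +105.89° + 67.83° = +173.72°.
(The naïve average (+105.89 + -118.45)/2 = -6.28° is on the wrong side of the globe.)

173.72°E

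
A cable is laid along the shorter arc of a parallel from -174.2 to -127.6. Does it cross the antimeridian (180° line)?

Signed shortest Δλ = ((-127.6 − -174.2 + 180) mod 360) − 180 = 46.6°.
Going east by 46.6° from -174.2° reaches -127.6° without touching 180°.

No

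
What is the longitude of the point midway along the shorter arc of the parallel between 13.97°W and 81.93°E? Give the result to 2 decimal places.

Signed shortest Δλ from -13.97° to +81.93° is +95.90°.
Midpoint longitude = -13.97° + (+95.90°)/2 = -13.97° + 47.95° = +33.98°.

33.98°E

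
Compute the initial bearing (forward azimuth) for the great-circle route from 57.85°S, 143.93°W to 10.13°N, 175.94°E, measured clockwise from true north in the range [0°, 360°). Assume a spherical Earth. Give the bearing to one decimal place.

Δλ = 175.94 − -143.93 = 319.87°; wrapped into (−180°, 180°]: -40.13°.
θ = atan2( sin Δλ · cos φ₂ , cos φ₁ · sin φ₂ − sin φ₁ · cos φ₂ · cos Δλ )
  = atan2(-0.63448, 0.73084) = -40.963° → normalised to [0°, 360°): 319.037°.

319.0°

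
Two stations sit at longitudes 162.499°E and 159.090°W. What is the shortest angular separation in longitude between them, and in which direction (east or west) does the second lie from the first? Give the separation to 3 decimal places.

Raw difference: -159.090 − 162.499 = -321.589°.
Normalise into (−180°, 180°]: -321.589° + 360° = 38.411°.
Positive ⇒ the second point lies to the east; separation 38.411°.

38.411° east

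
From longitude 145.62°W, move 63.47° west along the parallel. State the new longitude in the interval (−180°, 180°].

150.91°E

Start at -145.62°; shift −63.47° → -209.09°.
-209.09° lies outside (−180°, 180°]; add 360° → +150.91°.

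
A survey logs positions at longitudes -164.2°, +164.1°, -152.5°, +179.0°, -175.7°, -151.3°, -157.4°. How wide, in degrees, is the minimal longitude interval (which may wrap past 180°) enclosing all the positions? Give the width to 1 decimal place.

Sort the longitudes: -175.7°, -164.2°, -157.4°, -152.5°, -151.3°, +164.1°, +179.0°.
Eastward gaps between consecutive values (wrapping around): 11.5°, 6.8°, 4.9°, 1.2°, 315.4°, 14.9°, 5.3°.
Largest gap = 315.4° ⇒ minimal covering band is its complement: 360° − 315.4° = 44.6°.
Band runs from +164.1° eastward to -151.3°, crossing the antimeridian.

44.6°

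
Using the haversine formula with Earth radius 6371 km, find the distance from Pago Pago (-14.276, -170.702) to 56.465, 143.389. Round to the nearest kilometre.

8939 km

Δλ = 143.389 − -170.702 = 314.091°; wrapped into (−180°, 180°]: -45.909°.
Δφ = 56.465 − -14.276 = 70.741°.
a = sin²(Δφ/2) + cos φ₁ · cos φ₂ · sin²(Δλ/2) = 0.416513.
c = 2·atan2(√a, √(1−a)) = 1.40304 rad → d = 6371·c ≈ 8938.74 km.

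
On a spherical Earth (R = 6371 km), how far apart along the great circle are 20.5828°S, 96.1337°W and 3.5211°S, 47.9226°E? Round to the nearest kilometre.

Δλ = 47.9226 − -96.1337 = 144.0563°.
Δφ = -3.5211 − -20.5828 = 17.0617°.
a = sin²(Δφ/2) + cos φ₁ · cos φ₂ · sin²(Δλ/2) = 0.867446.
c = 2·atan2(√a, √(1−a)) = 2.39630 rad → d = 6371·c ≈ 15266.85 km.

15267 km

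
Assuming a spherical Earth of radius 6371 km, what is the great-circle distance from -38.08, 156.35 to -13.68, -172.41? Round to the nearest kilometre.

4102 km

Δλ = -172.41 − 156.35 = -328.76°; wrapped into (−180°, 180°]: 31.24°.
Δφ = -13.68 − -38.08 = 24.40°.
a = sin²(Δφ/2) + cos φ₁ · cos φ₂ · sin²(Δλ/2) = 0.100107.
c = 2·atan2(√a, √(1−a)) = 0.64386 rad → d = 6371·c ≈ 4102.01 km.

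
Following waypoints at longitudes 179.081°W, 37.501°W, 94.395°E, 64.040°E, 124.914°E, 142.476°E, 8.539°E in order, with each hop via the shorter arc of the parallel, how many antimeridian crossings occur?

Leg 1: -179.081° → -37.501°, shortest Δλ = 141.58° (east) — does not cross 180°.
Leg 2: -37.501° → +94.395°, shortest Δλ = 131.896° (east) — does not cross 180°.
Leg 3: +94.395° → +64.040°, shortest Δλ = -30.355° (west) — does not cross 180°.
Leg 4: +64.040° → +124.914°, shortest Δλ = 60.874° (east) — does not cross 180°.
Leg 5: +124.914° → +142.476°, shortest Δλ = 17.562° (east) — does not cross 180°.
Leg 6: +142.476° → +8.539°, shortest Δλ = -133.937° (west) — does not cross 180°.
Total crossings: 0.

0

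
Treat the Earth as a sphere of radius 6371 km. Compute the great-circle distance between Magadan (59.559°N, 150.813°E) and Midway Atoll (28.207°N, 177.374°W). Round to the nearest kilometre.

Δλ = -177.374 − 150.813 = -328.187°; wrapped into (−180°, 180°]: 31.813°.
Δφ = 28.207 − 59.559 = -31.352°.
a = sin²(Δφ/2) + cos φ₁ · cos φ₂ · sin²(Δλ/2) = 0.106543.
c = 2·atan2(√a, √(1−a)) = 0.66501 rad → d = 6371·c ≈ 4236.75 km.

4237 km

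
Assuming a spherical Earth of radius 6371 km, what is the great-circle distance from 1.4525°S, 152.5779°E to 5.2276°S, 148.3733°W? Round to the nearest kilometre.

Δλ = -148.3733 − 152.5779 = -300.9512°; wrapped into (−180°, 180°]: 59.0488°.
Δφ = -5.2276 − -1.4525 = -3.7751°.
a = sin²(Δφ/2) + cos φ₁ · cos φ₂ · sin²(Δλ/2) = 0.242843.
c = 2·atan2(√a, √(1−a)) = 1.03059 rad → d = 6371·c ≈ 6565.88 km.

6566 km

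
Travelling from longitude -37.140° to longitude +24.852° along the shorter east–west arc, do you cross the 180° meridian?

No

Signed shortest Δλ = ((24.852 − -37.140 + 180) mod 360) − 180 = 61.992°.
Going east by 61.992° from -37.140° reaches +24.852° without touching 180°.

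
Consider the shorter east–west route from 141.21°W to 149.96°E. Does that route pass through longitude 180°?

Naïve |149.96 − -141.21| = 291.17° > 180°, so the shorter arc goes the other way round — across 180°.
Signed shortest Δλ = ((149.96 − -141.21 + 180) mod 360) − 180 = -68.83°.
Going west by 68.83° from -141.21° passes through 180° before reaching +149.96°.

Yes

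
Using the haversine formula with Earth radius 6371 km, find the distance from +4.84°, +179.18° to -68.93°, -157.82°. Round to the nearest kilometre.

8391 km

Δλ = -157.82 − 179.18 = -337.00°; wrapped into (−180°, 180°]: 23.00°.
Δφ = -68.93 − 4.84 = -73.77°.
a = sin²(Δφ/2) + cos φ₁ · cos φ₂ · sin²(Δλ/2) = 0.374492.
c = 2·atan2(√a, √(1−a)) = 1.31707 rad → d = 6371·c ≈ 8391.03 km.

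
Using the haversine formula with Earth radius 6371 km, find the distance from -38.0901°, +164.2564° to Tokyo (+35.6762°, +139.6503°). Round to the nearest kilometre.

8585 km

Δλ = 139.6503 − 164.2564 = -24.6061°.
Δφ = 35.6762 − -38.0901 = 73.7663°.
a = sin²(Δφ/2) + cos φ₁ · cos φ₂ · sin²(Δλ/2) = 0.389250.
c = 2·atan2(√a, √(1−a)) = 1.34744 rad → d = 6371·c ≈ 8584.57 km.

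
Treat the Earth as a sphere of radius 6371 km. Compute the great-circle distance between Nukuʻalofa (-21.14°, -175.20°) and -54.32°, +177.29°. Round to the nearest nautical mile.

Δλ = 177.29 − -175.20 = 352.49°; wrapped into (−180°, 180°]: -7.51°.
Δφ = -54.32 − -21.14 = -33.18°.
a = sin²(Δφ/2) + cos φ₁ · cos φ₂ · sin²(Δλ/2) = 0.083856.
c = 2·atan2(√a, √(1−a)) = 0.58757 rad → d = 6371·c ≈ 3743.42 km ≈ 2021.29 nmi.

2021 nmi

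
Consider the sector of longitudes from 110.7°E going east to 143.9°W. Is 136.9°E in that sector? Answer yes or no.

Band width going east from +110.7° to -143.9°: ((-143.9 − 110.7) mod 360) = 105.4°.
Offset of +136.9° east of the west edge: ((136.9 − 110.7) mod 360) = 26.2°.
26.2° ≤ 105.4° ⇒ inside.

Yes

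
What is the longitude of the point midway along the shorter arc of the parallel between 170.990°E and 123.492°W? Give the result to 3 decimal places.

156.251°W

Signed shortest Δλ from +170.990° to -123.492° is +65.518°.
Midpoint longitude = +170.990° + (+65.518°)/2 = +170.990° + 32.759° = +203.749°.
Normalise into (−180°, 180°]: -156.251°.
(The naïve average (+170.990 + -123.492)/2 = 23.749° is on the wrong side of the globe.)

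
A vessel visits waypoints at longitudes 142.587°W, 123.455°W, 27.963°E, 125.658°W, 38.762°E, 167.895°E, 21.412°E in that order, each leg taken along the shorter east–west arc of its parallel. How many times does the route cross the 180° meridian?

0

Leg 1: -142.587° → -123.455°, shortest Δλ = 19.132° (east) — does not cross 180°.
Leg 2: -123.455° → +27.963°, shortest Δλ = 151.418° (east) — does not cross 180°.
Leg 3: +27.963° → -125.658°, shortest Δλ = -153.621° (west) — does not cross 180°.
Leg 4: -125.658° → +38.762°, shortest Δλ = 164.42° (east) — does not cross 180°.
Leg 5: +38.762° → +167.895°, shortest Δλ = 129.133° (east) — does not cross 180°.
Leg 6: +167.895° → +21.412°, shortest Δλ = -146.483° (west) — does not cross 180°.
Total crossings: 0.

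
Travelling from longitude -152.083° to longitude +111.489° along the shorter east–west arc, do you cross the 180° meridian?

Naïve |111.489 − -152.083| = 263.572° > 180°, so the shorter arc goes the other way round — across 180°.
Signed shortest Δλ = ((111.489 − -152.083 + 180) mod 360) − 180 = -96.428°.
Going west by 96.428° from -152.083° passes through 180° before reaching +111.489°.

Yes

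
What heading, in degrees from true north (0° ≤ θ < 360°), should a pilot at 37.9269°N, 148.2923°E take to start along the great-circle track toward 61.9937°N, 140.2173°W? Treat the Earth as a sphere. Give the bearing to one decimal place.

36.4°

Δλ = -140.2173 − 148.2923 = -288.5096°; wrapped into (−180°, 180°]: 71.4904°.
θ = atan2( sin Δλ · cos φ₂ , cos φ₁ · sin φ₂ − sin φ₁ · cos φ₂ · cos Δλ )
  = atan2(0.44528, 0.60480) = 36.362° → normalised to [0°, 360°): 36.362°.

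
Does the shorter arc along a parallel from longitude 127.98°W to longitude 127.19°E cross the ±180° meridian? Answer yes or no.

Naïve |127.19 − -127.98| = 255.17° > 180°, so the shorter arc goes the other way round — across 180°.
Signed shortest Δλ = ((127.19 − -127.98 + 180) mod 360) − 180 = -104.83°.
Going west by 104.83° from -127.98° passes through 180° before reaching +127.19°.

Yes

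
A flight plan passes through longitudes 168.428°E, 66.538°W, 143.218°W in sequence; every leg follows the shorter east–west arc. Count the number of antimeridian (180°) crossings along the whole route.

Leg 1: +168.428° → -66.538°, shortest Δλ = 125.034° (east) — crosses 180°.
Leg 2: -66.538° → -143.218°, shortest Δλ = -76.68° (west) — does not cross 180°.
Total crossings: 1.

1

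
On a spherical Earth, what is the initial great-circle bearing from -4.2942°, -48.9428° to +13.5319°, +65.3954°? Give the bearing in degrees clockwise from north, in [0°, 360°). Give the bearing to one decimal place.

Δλ = 65.3954 − -48.9428 = 114.3382°.
θ = atan2( sin Δλ · cos φ₂ , cos φ₁ · sin φ₂ − sin φ₁ · cos φ₂ · cos Δλ )
  = atan2(0.88584, 0.20333) = 77.073° → normalised to [0°, 360°): 77.073°.

77.1°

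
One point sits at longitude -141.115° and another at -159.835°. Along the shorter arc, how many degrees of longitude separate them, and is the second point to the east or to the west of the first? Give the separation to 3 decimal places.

18.720° west

Raw difference: -159.835 − -141.115 = -18.72°.
Normalise into (−180°, 180°]: -18.72° stays -18.72°.
Negative ⇒ the second point lies to the west; separation 18.720°.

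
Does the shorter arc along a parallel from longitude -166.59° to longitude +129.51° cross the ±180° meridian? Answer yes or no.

Yes

Naïve |129.51 − -166.59| = 296.1° > 180°, so the shorter arc goes the other way round — across 180°.
Signed shortest Δλ = ((129.51 − -166.59 + 180) mod 360) − 180 = -63.9°.
Going west by 63.9° from -166.59° passes through 180° before reaching +129.51°.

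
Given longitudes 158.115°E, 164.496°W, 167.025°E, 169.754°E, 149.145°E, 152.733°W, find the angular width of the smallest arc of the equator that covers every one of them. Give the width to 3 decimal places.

Sort the longitudes: -164.496°, -152.733°, +149.145°, +158.115°, +167.025°, +169.754°.
Eastward gaps between consecutive values (wrapping around): 11.763°, 301.878°, 8.970°, 8.910°, 2.729°, 25.750°.
Largest gap = 301.878° ⇒ minimal covering band is its complement: 360° − 301.878° = 58.122°.
Band runs from +149.145° eastward to -152.733°, crossing the antimeridian.

58.122°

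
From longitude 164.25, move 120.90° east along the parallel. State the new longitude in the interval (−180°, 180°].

-74.85°

Start at +164.25°; shift +120.90° → +285.15°.
+285.15° lies outside (−180°, 180°]; subtract 360° → -74.85°.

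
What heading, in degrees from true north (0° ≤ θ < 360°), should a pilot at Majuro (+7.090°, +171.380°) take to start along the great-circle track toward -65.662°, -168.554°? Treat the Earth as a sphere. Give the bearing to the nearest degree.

172°

Δλ = -168.554 − 171.380 = -339.934°; wrapped into (−180°, 180°]: 20.066°.
θ = atan2( sin Δλ · cos φ₂ , cos φ₁ · sin φ₂ − sin φ₁ · cos φ₂ · cos Δλ )
  = atan2(0.14140, -0.95194) = 171.551° → normalised to [0°, 360°): 171.551°.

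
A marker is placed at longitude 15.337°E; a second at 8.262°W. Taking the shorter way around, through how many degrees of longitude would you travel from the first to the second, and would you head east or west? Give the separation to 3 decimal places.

23.599° west

Raw difference: -8.262 − 15.337 = -23.599°.
Normalise into (−180°, 180°]: -23.599° stays -23.599°.
Negative ⇒ the second point lies to the west; separation 23.599°.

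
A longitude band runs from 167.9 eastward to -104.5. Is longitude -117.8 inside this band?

Yes

Band width going east from +167.9° to -104.5°: ((-104.5 − 167.9) mod 360) = 87.6°.
Offset of -117.8° east of the west edge: ((-117.8 − 167.9) mod 360) = 74.3°.
74.3° ≤ 87.6° ⇒ inside.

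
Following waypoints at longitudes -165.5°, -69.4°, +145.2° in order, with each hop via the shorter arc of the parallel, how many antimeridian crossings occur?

Leg 1: -165.5° → -69.4°, shortest Δλ = 96.1° (east) — does not cross 180°.
Leg 2: -69.4° → +145.2°, shortest Δλ = -145.4° (west) — crosses 180°.
Total crossings: 1.

1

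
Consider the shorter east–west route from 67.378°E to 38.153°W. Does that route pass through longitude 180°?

Signed shortest Δλ = ((-38.153 − 67.378 + 180) mod 360) − 180 = -105.531°.
Going west by 105.531° from +67.378° reaches -38.153° without touching 180°.

No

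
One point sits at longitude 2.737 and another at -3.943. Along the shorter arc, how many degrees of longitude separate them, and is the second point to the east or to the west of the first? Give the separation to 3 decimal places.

Raw difference: -3.943 − 2.737 = -6.68°.
Normalise into (−180°, 180°]: -6.68° stays -6.68°.
Negative ⇒ the second point lies to the west; separation 6.680°.

6.680° west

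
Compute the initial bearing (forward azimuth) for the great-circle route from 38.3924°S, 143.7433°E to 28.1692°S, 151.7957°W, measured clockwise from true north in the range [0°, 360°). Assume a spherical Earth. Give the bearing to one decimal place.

99.6°

Δλ = -151.7957 − 143.7433 = -295.5390°; wrapped into (−180°, 180°]: 64.4610°.
θ = atan2( sin Δλ · cos φ₂ , cos φ₁ · sin φ₂ − sin φ₁ · cos φ₂ · cos Δλ )
  = atan2(0.79542, -0.13397) = 99.560° → normalised to [0°, 360°): 99.560°.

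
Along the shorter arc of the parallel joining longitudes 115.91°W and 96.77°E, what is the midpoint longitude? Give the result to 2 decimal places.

170.43°E

Signed shortest Δλ from -115.91° to +96.77° is -147.32°.
Midpoint longitude = -115.91° + (-147.32°)/2 = -115.91° − 73.66° = -189.57°.
Normalise into (−180°, 180°]: +170.43°.
(The naïve average (-115.91 + +96.77)/2 = -9.57° is on the wrong side of the globe.)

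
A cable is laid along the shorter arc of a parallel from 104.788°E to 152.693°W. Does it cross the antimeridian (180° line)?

Naïve |-152.693 − 104.788| = 257.481° > 180°, so the shorter arc goes the other way round — across 180°.
Signed shortest Δλ = ((-152.693 − 104.788 + 180) mod 360) − 180 = 102.519°.
Going east by 102.519° from +104.788° passes through 180° before reaching -152.693°.

Yes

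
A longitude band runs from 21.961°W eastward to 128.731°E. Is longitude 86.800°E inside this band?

Band width going east from -21.961° to +128.731°: ((128.731 − -21.961) mod 360) = 150.692°.
Offset of +86.800° east of the west edge: ((86.800 − -21.961) mod 360) = 108.761°.
108.761° ≤ 150.692° ⇒ inside.

Yes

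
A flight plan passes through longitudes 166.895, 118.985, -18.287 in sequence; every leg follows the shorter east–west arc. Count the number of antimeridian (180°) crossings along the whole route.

0

Leg 1: +166.895° → +118.985°, shortest Δλ = -47.91° (west) — does not cross 180°.
Leg 2: +118.985° → -18.287°, shortest Δλ = -137.272° (west) — does not cross 180°.
Total crossings: 0.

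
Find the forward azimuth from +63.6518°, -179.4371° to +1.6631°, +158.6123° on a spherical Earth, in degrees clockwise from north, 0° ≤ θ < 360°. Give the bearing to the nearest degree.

Δλ = 158.6123 − -179.4371 = 338.0494°; wrapped into (−180°, 180°]: -21.9506°.
θ = atan2( sin Δλ · cos φ₂ , cos φ₁ · sin φ₂ − sin φ₁ · cos φ₂ · cos Δλ )
  = atan2(-0.37365, -0.81792) = -155.448° → normalised to [0°, 360°): 204.552°.

205°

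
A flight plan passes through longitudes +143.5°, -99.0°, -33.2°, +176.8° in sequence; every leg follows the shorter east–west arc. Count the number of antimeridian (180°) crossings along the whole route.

2

Leg 1: +143.5° → -99.0°, shortest Δλ = 117.5° (east) — crosses 180°.
Leg 2: -99.0° → -33.2°, shortest Δλ = 65.8° (east) — does not cross 180°.
Leg 3: -33.2° → +176.8°, shortest Δλ = -150.0° (west) — crosses 180°.
Total crossings: 2.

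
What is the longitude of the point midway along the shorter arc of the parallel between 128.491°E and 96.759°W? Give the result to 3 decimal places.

164.134°W

Signed shortest Δλ from +128.491° to -96.759° is +134.750°.
Midpoint longitude = +128.491° + (+134.750°)/2 = +128.491° + 67.375° = +195.866°.
Normalise into (−180°, 180°]: -164.134°.
(The naïve average (+128.491 + -96.759)/2 = 15.866° is on the wrong side of the globe.)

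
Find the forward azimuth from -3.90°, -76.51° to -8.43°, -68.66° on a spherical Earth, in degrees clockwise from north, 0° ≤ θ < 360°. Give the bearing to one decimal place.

120.5°

Δλ = -68.66 − -76.51 = 7.85°.
θ = atan2( sin Δλ · cos φ₂ , cos φ₁ · sin φ₂ − sin φ₁ · cos φ₂ · cos Δλ )
  = atan2(0.13510, -0.07961) = 120.509° → normalised to [0°, 360°): 120.509°.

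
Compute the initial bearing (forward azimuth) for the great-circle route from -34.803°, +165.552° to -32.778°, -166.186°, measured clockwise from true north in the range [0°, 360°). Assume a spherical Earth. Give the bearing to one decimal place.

Δλ = -166.186 − 165.552 = -331.738°; wrapped into (−180°, 180°]: 28.262°.
θ = atan2( sin Δλ · cos φ₂ , cos φ₁ · sin φ₂ − sin φ₁ · cos φ₂ · cos Δλ )
  = atan2(0.39811, -0.02187) = 93.144° → normalised to [0°, 360°): 93.144°.

93.1°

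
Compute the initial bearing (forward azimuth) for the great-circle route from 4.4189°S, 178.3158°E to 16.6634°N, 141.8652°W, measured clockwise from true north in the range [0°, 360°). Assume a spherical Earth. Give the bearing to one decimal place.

60.8°

Δλ = -141.8652 − 178.3158 = -320.1810°; wrapped into (−180°, 180°]: 39.8190°.
θ = atan2( sin Δλ · cos φ₂ , cos φ₁ · sin φ₂ − sin φ₁ · cos φ₂ · cos Δλ )
  = atan2(0.61347, 0.34259) = 60.819° → normalised to [0°, 360°): 60.819°.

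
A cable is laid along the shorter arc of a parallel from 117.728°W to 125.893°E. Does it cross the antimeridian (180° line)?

Naïve |125.893 − -117.728| = 243.621° > 180°, so the shorter arc goes the other way round — across 180°.
Signed shortest Δλ = ((125.893 − -117.728 + 180) mod 360) − 180 = -116.379°.
Going west by 116.379° from -117.728° passes through 180° before reaching +125.893°.

Yes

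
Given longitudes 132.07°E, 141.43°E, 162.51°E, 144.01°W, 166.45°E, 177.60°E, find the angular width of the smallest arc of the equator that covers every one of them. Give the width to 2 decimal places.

83.92°

Sort the longitudes: -144.01°, +132.07°, +141.43°, +162.51°, +166.45°, +177.60°.
Eastward gaps between consecutive values (wrapping around): 276.08°, 9.36°, 21.08°, 3.94°, 11.15°, 38.39°.
Largest gap = 276.08° ⇒ minimal covering band is its complement: 360° − 276.08° = 83.92°.
Band runs from +132.07° eastward to -144.01°, crossing the antimeridian.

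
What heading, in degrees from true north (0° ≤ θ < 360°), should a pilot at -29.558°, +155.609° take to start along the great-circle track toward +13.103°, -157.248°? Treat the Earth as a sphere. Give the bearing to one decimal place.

Δλ = -157.248 − 155.609 = -312.857°; wrapped into (−180°, 180°]: 47.143°.
θ = atan2( sin Δλ · cos φ₂ , cos φ₁ · sin φ₂ − sin φ₁ · cos φ₂ · cos Δλ )
  = atan2(0.71397, 0.52399) = 53.724° → normalised to [0°, 360°): 53.724°.

53.7°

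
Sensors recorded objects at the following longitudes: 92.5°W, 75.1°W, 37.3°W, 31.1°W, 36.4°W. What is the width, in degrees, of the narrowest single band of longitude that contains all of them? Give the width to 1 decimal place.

61.4°

Sort the longitudes: -92.5°, -75.1°, -37.3°, -36.4°, -31.1°.
Eastward gaps between consecutive values (wrapping around): 17.4°, 37.8°, 0.9°, 5.3°, 298.6°.
Largest gap = 298.6° ⇒ minimal covering band is its complement: 360° − 298.6° = 61.4°.
Band runs from -92.5° eastward to -31.1°.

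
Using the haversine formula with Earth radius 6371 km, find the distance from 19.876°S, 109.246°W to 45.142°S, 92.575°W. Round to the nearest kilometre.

Δλ = -92.575 − -109.246 = 16.671°.
Δφ = -45.142 − -19.876 = -25.266°.
a = sin²(Δφ/2) + cos φ₁ · cos φ₂ · sin²(Δλ/2) = 0.061773.
c = 2·atan2(√a, √(1−a)) = 0.50235 rad → d = 6371·c ≈ 3200.46 km.

3200 km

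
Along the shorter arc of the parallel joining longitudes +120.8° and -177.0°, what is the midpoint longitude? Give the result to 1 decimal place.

+151.9°

Signed shortest Δλ from +120.8° to -177.0° is +62.2°.
Midpoint longitude = +120.8° + (+62.2°)/2 = +120.8° + 31.1° = +151.9°.
(The naïve average (+120.8 + -177.0)/2 = -28.1° is on the wrong side of the globe.)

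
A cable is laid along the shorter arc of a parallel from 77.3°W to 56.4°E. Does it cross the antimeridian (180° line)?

Signed shortest Δλ = ((56.4 − -77.3 + 180) mod 360) − 180 = 133.7°.
Going east by 133.7° from -77.3° reaches +56.4° without touching 180°.

No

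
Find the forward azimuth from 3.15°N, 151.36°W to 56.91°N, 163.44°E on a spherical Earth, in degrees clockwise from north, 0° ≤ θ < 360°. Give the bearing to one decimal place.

334.6°

Δλ = 163.44 − -151.36 = 314.80°; wrapped into (−180°, 180°]: -45.20°.
θ = atan2( sin Δλ · cos φ₂ , cos φ₁ · sin φ₂ − sin φ₁ · cos φ₂ · cos Δλ )
  = atan2(-0.38739, 0.81541) = -25.412° → normalised to [0°, 360°): 334.588°.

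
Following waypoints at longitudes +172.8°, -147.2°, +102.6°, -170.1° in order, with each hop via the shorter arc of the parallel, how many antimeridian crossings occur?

Leg 1: +172.8° → -147.2°, shortest Δλ = 40.0° (east) — crosses 180°.
Leg 2: -147.2° → +102.6°, shortest Δλ = -110.2° (west) — crosses 180°.
Leg 3: +102.6° → -170.1°, shortest Δλ = 87.3° (east) — crosses 180°.
Total crossings: 3.

3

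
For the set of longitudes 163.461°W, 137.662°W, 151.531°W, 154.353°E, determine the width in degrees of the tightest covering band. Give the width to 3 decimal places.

Sort the longitudes: -163.461°, -151.531°, -137.662°, +154.353°.
Eastward gaps between consecutive values (wrapping around): 11.930°, 13.869°, 292.015°, 42.186°.
Largest gap = 292.015° ⇒ minimal covering band is its complement: 360° − 292.015° = 67.985°.
Band runs from +154.353° eastward to -137.662°, crossing the antimeridian.

67.985°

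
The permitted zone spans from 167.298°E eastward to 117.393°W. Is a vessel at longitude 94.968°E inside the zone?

Band width going east from +167.298° to -117.393°: ((-117.393 − 167.298) mod 360) = 75.309°.
Offset of +94.968° east of the west edge: ((94.968 − 167.298) mod 360) = 287.670°.
287.670° > 75.309° ⇒ outside.

No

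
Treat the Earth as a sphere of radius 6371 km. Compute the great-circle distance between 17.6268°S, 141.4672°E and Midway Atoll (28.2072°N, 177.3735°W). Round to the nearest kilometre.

Δλ = -177.3735 − 141.4672 = -318.8407°; wrapped into (−180°, 180°]: 41.1593°.
Δφ = 28.2072 − -17.6268 = 45.8340°.
a = sin²(Δφ/2) + cos φ₁ · cos φ₂ · sin²(Δλ/2) = 0.255403.
c = 2·atan2(√a, √(1−a)) = 1.05963 rad → d = 6371·c ≈ 6750.91 km.

6751 km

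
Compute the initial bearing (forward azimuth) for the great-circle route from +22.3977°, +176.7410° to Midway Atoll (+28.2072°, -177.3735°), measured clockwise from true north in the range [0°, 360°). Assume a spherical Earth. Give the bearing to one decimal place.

Δλ = -177.3735 − 176.7410 = -354.1145°; wrapped into (−180°, 180°]: 5.8855°.
θ = atan2( sin Δλ · cos φ₂ , cos φ₁ · sin φ₂ − sin φ₁ · cos φ₂ · cos Δλ )
  = atan2(0.09036, 0.10299) = 41.263° → normalised to [0°, 360°): 41.263°.

41.3°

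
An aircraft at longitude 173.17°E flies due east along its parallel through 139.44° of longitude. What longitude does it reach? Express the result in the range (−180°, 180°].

47.39°W

Start at +173.17°; shift +139.44° → +312.61°.
+312.61° lies outside (−180°, 180°]; subtract 360° → -47.39°.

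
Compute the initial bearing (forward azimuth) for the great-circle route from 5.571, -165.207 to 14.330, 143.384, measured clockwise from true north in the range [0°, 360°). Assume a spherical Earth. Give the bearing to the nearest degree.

284°

Δλ = 143.384 − -165.207 = 308.591°; wrapped into (−180°, 180°]: -51.409°.
θ = atan2( sin Δλ · cos φ₂ , cos φ₁ · sin φ₂ − sin φ₁ · cos φ₂ · cos Δλ )
  = atan2(-0.75730, 0.18767) = -76.082° → normalised to [0°, 360°): 283.918°.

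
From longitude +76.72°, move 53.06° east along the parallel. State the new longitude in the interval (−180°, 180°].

Start at +76.72°; shift +53.06° → +129.78°.
+129.78° already lies in (−180°, 180°].

+129.78°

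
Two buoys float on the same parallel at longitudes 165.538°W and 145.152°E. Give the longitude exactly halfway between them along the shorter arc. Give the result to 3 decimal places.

Signed shortest Δλ from -165.538° to +145.152° is -49.310°.
Midpoint longitude = -165.538° + (-49.310°)/2 = -165.538° − 24.655° = -190.193°.
Normalise into (−180°, 180°]: +169.807°.
(The naïve average (-165.538 + +145.152)/2 = -10.193° is on the wrong side of the globe.)

169.807°E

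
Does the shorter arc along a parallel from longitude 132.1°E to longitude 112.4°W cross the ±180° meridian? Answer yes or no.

Naïve |-112.4 − 132.1| = 244.5° > 180°, so the shorter arc goes the other way round — across 180°.
Signed shortest Δλ = ((-112.4 − 132.1 + 180) mod 360) − 180 = 115.5°.
Going east by 115.5° from +132.1° passes through 180° before reaching -112.4°.

Yes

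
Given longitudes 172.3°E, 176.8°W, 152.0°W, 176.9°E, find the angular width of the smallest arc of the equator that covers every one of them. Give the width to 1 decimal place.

Sort the longitudes: -176.8°, -152.0°, +172.3°, +176.9°.
Eastward gaps between consecutive values (wrapping around): 24.8°, 324.3°, 4.6°, 6.3°.
Largest gap = 324.3° ⇒ minimal covering band is its complement: 360° − 324.3° = 35.7°.
Band runs from +172.3° eastward to -152.0°, crossing the antimeridian.

35.7°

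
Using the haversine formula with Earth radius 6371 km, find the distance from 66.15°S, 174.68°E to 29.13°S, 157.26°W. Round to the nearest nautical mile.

2450 nmi

Δλ = -157.26 − 174.68 = -331.94°; wrapped into (−180°, 180°]: 28.06°.
Δφ = -29.13 − -66.15 = 37.02°.
a = sin²(Δφ/2) + cos φ₁ · cos φ₂ · sin²(Δλ/2) = 0.121546.
c = 2·atan2(√a, √(1−a)) = 0.71223 rad → d = 6371·c ≈ 4537.60 km ≈ 2450.11 nmi.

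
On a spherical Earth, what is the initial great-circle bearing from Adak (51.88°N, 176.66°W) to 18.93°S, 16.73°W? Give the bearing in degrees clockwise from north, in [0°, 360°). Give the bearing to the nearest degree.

33°

Δλ = -16.73 − -176.66 = 159.93°.
θ = atan2( sin Δλ · cos φ₂ , cos φ₁ · sin φ₂ − sin φ₁ · cos φ₂ · cos Δλ )
  = atan2(0.32461, 0.49872) = 33.060° → normalised to [0°, 360°): 33.060°.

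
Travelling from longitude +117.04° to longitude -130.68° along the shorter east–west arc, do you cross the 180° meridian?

Naïve |-130.68 − 117.04| = 247.72° > 180°, so the shorter arc goes the other way round — across 180°.
Signed shortest Δλ = ((-130.68 − 117.04 + 180) mod 360) − 180 = 112.28°.
Going east by 112.28° from +117.04° passes through 180° before reaching -130.68°.

Yes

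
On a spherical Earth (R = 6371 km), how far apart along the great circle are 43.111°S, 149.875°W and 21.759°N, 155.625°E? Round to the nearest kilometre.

Δλ = 155.625 − -149.875 = 305.500°; wrapped into (−180°, 180°]: -54.500°.
Δφ = 21.759 − -43.111 = 64.870°.
a = sin²(Δφ/2) + cos φ₁ · cos φ₂ · sin²(Δλ/2) = 0.429809.
c = 2·atan2(√a, √(1−a)) = 1.42995 rad → d = 6371·c ≈ 9110.20 km.

9110 km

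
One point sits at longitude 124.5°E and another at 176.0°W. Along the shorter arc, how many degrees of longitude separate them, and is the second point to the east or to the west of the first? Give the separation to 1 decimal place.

59.5° east

Raw difference: -176.0 − 124.5 = -300.5°.
Normalise into (−180°, 180°]: -300.5° + 360° = 59.5°.
Positive ⇒ the second point lies to the east; separation 59.5°.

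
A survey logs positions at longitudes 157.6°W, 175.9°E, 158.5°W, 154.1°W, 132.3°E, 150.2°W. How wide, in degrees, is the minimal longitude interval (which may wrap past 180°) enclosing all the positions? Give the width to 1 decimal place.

Sort the longitudes: -158.5°, -157.6°, -154.1°, -150.2°, +132.3°, +175.9°.
Eastward gaps between consecutive values (wrapping around): 0.9°, 3.5°, 3.9°, 282.5°, 43.6°, 25.6°.
Largest gap = 282.5° ⇒ minimal covering band is its complement: 360° − 282.5° = 77.5°.
Band runs from +132.3° eastward to -150.2°, crossing the antimeridian.

77.5°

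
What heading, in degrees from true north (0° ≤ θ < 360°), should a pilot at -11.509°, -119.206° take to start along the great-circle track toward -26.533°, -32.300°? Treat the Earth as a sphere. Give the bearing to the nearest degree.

Δλ = -32.300 − -119.206 = 86.906°.
θ = atan2( sin Δλ · cos φ₂ , cos φ₁ · sin φ₂ − sin φ₁ · cos φ₂ · cos Δλ )
  = atan2(0.89337, -0.42810) = 115.603° → normalised to [0°, 360°): 115.603°.

116°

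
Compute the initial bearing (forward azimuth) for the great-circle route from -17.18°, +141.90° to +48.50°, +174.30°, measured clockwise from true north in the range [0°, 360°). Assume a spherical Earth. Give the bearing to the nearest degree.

Δλ = 174.30 − 141.90 = 32.40°.
θ = atan2( sin Δλ · cos φ₂ , cos φ₁ · sin φ₂ − sin φ₁ · cos φ₂ · cos Δλ )
  = atan2(0.35505, 0.88079) = 21.955° → normalised to [0°, 360°): 21.955°.

22°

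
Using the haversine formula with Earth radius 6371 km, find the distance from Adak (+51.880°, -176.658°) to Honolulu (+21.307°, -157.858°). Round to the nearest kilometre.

Δλ = -157.858 − -176.658 = 18.800°.
Δφ = 21.307 − 51.880 = -30.573°.
a = sin²(Δφ/2) + cos φ₁ · cos φ₂ · sin²(Δλ/2) = 0.084851.
c = 2·atan2(√a, √(1−a)) = 0.59115 rad → d = 6371·c ≈ 3766.23 km.

3766 km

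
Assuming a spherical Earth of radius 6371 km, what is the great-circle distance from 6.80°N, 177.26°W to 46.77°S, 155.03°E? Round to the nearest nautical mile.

3539 nmi

Δλ = 155.03 − -177.26 = 332.29°; wrapped into (−180°, 180°]: -27.71°.
Δφ = -46.77 − 6.80 = -53.57°.
a = sin²(Δφ/2) + cos φ₁ · cos φ₂ · sin²(Δλ/2) = 0.242080.
c = 2·atan2(√a, √(1−a)) = 1.02881 rad → d = 6371·c ≈ 6554.54 km ≈ 3539.17 nmi.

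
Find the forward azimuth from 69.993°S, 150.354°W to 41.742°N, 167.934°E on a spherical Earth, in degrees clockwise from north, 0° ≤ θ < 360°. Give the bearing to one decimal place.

Δλ = 167.934 − -150.354 = 318.288°; wrapped into (−180°, 180°]: -41.712°.
θ = atan2( sin Δλ · cos φ₂ , cos φ₁ · sin φ₂ − sin φ₁ · cos φ₂ · cos Δλ )
  = atan2(-0.49648, 0.75117) = -33.462° → normalised to [0°, 360°): 326.538°.

326.5°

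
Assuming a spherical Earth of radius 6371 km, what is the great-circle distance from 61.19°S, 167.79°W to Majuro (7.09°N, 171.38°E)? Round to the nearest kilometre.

Δλ = 171.38 − -167.79 = 339.17°; wrapped into (−180°, 180°]: -20.83°.
Δφ = 7.09 − -61.19 = 68.28°.
a = sin²(Δφ/2) + cos φ₁ · cos φ₂ · sin²(Δλ/2) = 0.330593.
c = 2·atan2(√a, √(1−a)) = 1.22514 rad → d = 6371·c ≈ 7805.37 km.

7805 km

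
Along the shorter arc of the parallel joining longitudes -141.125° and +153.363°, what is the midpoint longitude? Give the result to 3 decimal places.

Signed shortest Δλ from -141.125° to +153.363° is -65.512°.
Midpoint longitude = -141.125° + (-65.512°)/2 = -141.125° − 32.756° = -173.881°.
(The naïve average (-141.125 + +153.363)/2 = 6.119° is on the wrong side of the globe.)

-173.881°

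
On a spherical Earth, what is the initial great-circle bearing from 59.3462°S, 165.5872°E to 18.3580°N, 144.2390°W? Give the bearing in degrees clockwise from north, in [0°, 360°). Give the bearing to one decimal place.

46.8°

Δλ = -144.2390 − 165.5872 = -309.8262°; wrapped into (−180°, 180°]: 50.1738°.
θ = atan2( sin Δλ · cos φ₂ , cos φ₁ · sin φ₂ − sin φ₁ · cos φ₂ · cos Δλ )
  = atan2(0.72891, 0.68350) = 46.841° → normalised to [0°, 360°): 46.841°.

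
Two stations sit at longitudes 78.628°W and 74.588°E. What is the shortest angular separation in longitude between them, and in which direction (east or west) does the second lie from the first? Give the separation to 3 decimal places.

153.216° east

Raw difference: 74.588 − -78.628 = 153.216°.
Normalise into (−180°, 180°]: 153.216° stays 153.216°.
Positive ⇒ the second point lies to the east; separation 153.216°.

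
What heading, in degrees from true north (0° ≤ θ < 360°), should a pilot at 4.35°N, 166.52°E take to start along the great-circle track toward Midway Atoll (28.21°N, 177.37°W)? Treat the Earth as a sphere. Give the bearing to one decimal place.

31.0°

Δλ = -177.37 − 166.52 = -343.89°; wrapped into (−180°, 180°]: 16.11°.
θ = atan2( sin Δλ · cos φ₂ , cos φ₁ · sin φ₂ − sin φ₁ · cos φ₂ · cos Δλ )
  = atan2(0.24452, 0.40713) = 30.989° → normalised to [0°, 360°): 30.989°.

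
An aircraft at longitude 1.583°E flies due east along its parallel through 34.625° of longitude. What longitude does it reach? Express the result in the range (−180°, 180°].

Start at +1.583°; shift +34.625° → +36.208°.
+36.208° already lies in (−180°, 180°].

36.208°E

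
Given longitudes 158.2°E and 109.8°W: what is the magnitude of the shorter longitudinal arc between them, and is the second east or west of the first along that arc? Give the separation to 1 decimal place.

Raw difference: -109.8 − 158.2 = -268.0°.
Normalise into (−180°, 180°]: -268.0° + 360° = 92.0°.
Positive ⇒ the second point lies to the east; separation 92.0°.

92.0° east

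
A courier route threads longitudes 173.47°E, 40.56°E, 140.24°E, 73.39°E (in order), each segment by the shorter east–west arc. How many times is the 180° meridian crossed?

0

Leg 1: +173.47° → +40.56°, shortest Δλ = -132.91° (west) — does not cross 180°.
Leg 2: +40.56° → +140.24°, shortest Δλ = 99.68° (east) — does not cross 180°.
Leg 3: +140.24° → +73.39°, shortest Δλ = -66.85° (west) — does not cross 180°.
Total crossings: 0.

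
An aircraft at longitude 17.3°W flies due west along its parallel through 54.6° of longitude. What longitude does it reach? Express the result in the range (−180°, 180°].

Start at -17.3°; shift −54.6° → -71.9°.
-71.9° already lies in (−180°, 180°].

71.9°W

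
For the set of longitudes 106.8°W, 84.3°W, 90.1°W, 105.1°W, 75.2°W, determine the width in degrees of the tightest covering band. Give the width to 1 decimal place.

31.6°

Sort the longitudes: -106.8°, -105.1°, -90.1°, -84.3°, -75.2°.
Eastward gaps between consecutive values (wrapping around): 1.7°, 15.0°, 5.8°, 9.1°, 328.4°.
Largest gap = 328.4° ⇒ minimal covering band is its complement: 360° − 328.4° = 31.6°.
Band runs from -106.8° eastward to -75.2°.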